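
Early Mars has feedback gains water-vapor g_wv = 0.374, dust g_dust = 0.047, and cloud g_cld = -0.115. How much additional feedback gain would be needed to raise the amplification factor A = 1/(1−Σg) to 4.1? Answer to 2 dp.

Current total gain = 0.306.
Target gain for A = 4.1: g* = 1 − 1/4.1 = 0.7561.
Additional gain needed = 0.7561 − 0.306 = 0.45.

0.45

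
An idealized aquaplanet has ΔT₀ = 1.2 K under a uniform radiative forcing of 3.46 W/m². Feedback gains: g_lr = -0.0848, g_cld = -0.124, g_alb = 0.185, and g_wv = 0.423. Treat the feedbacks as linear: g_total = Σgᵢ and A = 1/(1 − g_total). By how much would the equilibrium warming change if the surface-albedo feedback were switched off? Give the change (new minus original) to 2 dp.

-0.47 K

Original: g = 0.3992, ΔT = 1.2/(1−0.3992) = 1.9973 K.
Without surface-albedo: g' = 0.2142, ΔT' = 1.2/(1−0.2142) = 1.5271 K.
Change = 1.5271 − 1.9973 = -0.47 K.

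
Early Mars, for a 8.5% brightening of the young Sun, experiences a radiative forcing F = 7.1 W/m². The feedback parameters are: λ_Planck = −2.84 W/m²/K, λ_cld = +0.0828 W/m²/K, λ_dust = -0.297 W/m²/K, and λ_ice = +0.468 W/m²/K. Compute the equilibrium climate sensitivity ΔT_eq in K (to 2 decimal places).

Net feedback parameter λ = (−2.84) + (+0.0828) + (-0.297) + (+0.468) = -2.5862 W/m²/K.
ΔT = −F/λ = −7.1/(-2.5862) = 2.75 K.

2.75 K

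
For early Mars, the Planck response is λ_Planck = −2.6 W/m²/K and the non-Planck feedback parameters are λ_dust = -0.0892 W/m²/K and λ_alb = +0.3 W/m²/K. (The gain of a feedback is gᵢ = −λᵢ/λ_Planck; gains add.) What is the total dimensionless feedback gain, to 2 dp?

Convert to gains: g_dust = -0.0892/2.6 = -0.03431; g_alb = 0.3/2.6 = 0.1154.
Total gain g = 0.08109.

0.08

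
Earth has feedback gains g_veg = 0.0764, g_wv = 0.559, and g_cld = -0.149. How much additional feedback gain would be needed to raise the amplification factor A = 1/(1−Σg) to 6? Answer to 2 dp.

Current total gain = 0.4864.
Target gain for A = 6: g* = 1 − 1/6 = 0.8333.
Additional gain needed = 0.8333 − 0.4864 = 0.35.

0.35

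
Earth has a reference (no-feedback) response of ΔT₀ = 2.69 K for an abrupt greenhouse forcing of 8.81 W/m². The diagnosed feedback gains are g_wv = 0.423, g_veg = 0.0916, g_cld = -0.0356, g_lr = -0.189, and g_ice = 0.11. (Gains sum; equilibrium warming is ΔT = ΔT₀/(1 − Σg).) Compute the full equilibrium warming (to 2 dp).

Total gain g = 0.423 + 0.0916 − 0.0356 − 0.189 + 0.11 = 0.4.
Amplification A = 1/(1 − 0.4) = 1.667.
ΔT = 2.69 × 1.667 = 4.48 K.

4.48 K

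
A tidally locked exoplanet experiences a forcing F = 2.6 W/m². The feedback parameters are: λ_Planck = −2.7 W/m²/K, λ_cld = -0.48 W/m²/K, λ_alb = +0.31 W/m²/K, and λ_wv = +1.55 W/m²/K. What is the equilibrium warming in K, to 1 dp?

2.0 K

Net feedback parameter λ = (−2.7) + (-0.48) + (+0.31) + (+1.55) = -1.32 W/m²/K.
ΔT = −F/λ = −2.6/(-1.32) = 2.0 K.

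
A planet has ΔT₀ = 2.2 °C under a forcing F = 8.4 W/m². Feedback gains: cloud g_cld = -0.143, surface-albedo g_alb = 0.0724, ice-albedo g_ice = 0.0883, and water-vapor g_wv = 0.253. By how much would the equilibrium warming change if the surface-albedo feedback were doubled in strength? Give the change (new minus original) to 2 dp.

0.33 °C

Original: g = 0.2707, ΔT = 2.2/(1−0.2707) = 3.0166 °C.
With doubled surface-albedo: g' = 0.3431, ΔT' = 2.2/(1−0.3431) = 3.3491 °C.
Change = 3.3491 − 3.0166 = 0.33 °C.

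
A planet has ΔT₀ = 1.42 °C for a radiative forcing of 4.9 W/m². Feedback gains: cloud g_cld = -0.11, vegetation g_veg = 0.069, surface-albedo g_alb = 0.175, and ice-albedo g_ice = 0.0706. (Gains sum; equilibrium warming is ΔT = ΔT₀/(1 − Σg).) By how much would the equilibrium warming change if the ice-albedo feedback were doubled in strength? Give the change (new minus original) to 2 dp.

0.17 °C

Original: g = 0.2046, ΔT = 1.42/(1−0.2046) = 1.7853 °C.
With doubled ice-albedo: g' = 0.2752, ΔT' = 1.42/(1−0.2752) = 1.9592 °C.
Change = 1.9592 − 1.7853 = 0.17 °C.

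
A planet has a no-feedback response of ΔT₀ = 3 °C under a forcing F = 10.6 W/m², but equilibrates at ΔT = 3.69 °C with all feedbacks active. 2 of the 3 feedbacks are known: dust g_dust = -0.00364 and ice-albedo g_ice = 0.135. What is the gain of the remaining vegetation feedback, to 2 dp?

Amplification A = ΔT/ΔT₀ = 3.69/3 = 1.23.
Total gain g = 1 − 1/A = 1 − 1/1.23 = 0.187.
Known gains sum to -0.00364 + 0.135 = 0.13136.
g_veg = 0.187 − 0.13136 = 0.06.

0.06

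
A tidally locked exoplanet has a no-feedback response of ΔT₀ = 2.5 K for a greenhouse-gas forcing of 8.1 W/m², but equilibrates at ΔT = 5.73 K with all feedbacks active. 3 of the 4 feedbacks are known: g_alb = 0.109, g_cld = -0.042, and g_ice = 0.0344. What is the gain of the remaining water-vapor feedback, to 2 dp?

0.46

Amplification A = ΔT/ΔT₀ = 5.73/2.5 = 2.292.
Total gain g = 1 − 1/A = 1 − 1/2.292 = 0.5637.
Known gains sum to 0.109 − 0.042 + 0.0344 = 0.1014.
g_wv = 0.5637 − 0.1014 = 0.46.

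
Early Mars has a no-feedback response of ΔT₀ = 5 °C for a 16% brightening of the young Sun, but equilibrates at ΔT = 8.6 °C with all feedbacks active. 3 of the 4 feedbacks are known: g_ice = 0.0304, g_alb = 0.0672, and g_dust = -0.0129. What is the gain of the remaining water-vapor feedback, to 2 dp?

0.33

Amplification A = ΔT/ΔT₀ = 8.6/5 = 1.72.
Total gain g = 1 − 1/A = 1 − 1/1.72 = 0.4186.
Known gains sum to 0.0304 + 0.0672 − 0.0129 = 0.0847.
g_wv = 0.4186 − 0.0847 = 0.33.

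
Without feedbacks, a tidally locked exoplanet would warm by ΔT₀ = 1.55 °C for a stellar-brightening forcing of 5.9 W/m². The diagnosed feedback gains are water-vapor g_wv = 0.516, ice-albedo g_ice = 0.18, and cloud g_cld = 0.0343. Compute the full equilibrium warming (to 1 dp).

5.7 °C

Total gain g = 0.516 + 0.18 + 0.0343 = 0.7303.
Amplification A = 1/(1 − 0.7303) = 3.708.
ΔT = 1.55 × 3.708 = 5.7 °C.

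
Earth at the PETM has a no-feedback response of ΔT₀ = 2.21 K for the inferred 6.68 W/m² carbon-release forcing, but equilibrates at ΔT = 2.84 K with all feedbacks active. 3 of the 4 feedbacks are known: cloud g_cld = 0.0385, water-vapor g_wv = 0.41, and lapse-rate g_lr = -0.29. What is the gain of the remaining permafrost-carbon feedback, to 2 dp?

Amplification A = ΔT/ΔT₀ = 2.84/2.21 = 1.285.
Total gain g = 1 − 1/A = 1 − 1/1.285 = 0.2218.
Known gains sum to 0.0385 + 0.41 − 0.29 = 0.1585.
g_pf = 0.2218 − 0.1585 = 0.06.

0.06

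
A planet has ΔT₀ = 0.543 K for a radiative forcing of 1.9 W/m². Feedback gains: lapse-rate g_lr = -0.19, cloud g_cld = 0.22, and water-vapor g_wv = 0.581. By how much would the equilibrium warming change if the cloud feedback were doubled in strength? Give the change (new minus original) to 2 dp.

1.82 K

Original: g = 0.611, ΔT = 0.543/(1−0.611) = 1.3959 K.
With doubled cloud: g' = 0.831, ΔT' = 0.543/(1−0.831) = 3.2130 K.
Change = 3.2130 − 1.3959 = 1.82 K.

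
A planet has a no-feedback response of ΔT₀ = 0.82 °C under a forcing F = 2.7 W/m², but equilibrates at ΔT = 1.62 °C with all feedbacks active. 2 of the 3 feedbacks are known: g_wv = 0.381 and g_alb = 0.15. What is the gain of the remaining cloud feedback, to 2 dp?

Amplification A = ΔT/ΔT₀ = 1.62/0.82 = 1.976.
Total gain g = 1 − 1/A = 1 − 1/1.976 = 0.4939.
Known gains sum to 0.381 + 0.15 = 0.531.
g_cld = 0.4939 − 0.531 = -0.04.

-0.04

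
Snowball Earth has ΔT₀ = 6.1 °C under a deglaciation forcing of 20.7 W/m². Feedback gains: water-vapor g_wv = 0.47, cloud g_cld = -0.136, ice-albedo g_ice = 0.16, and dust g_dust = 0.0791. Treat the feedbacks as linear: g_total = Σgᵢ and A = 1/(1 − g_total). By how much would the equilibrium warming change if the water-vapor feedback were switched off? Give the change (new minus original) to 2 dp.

Original: g = 0.5731, ΔT = 6.1/(1−0.5731) = 14.2891 °C.
Without water-vapor: g' = 0.1031, ΔT' = 6.1/(1−0.1031) = 6.8012 °C.
Change = 6.8012 − 14.2891 = -7.49 °C.

-7.49 °C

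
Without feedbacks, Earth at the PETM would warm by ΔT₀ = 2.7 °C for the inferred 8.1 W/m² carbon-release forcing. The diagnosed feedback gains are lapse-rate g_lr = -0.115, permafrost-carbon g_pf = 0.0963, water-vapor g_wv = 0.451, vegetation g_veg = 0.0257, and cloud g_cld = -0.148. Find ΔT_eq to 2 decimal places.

Total gain g = -0.115 + 0.0963 + 0.451 + 0.0257 − 0.148 = 0.31.
Amplification A = 1/(1 − 0.31) = 1.449.
ΔT = 2.7 × 1.449 = 3.91 °C.

3.91 °C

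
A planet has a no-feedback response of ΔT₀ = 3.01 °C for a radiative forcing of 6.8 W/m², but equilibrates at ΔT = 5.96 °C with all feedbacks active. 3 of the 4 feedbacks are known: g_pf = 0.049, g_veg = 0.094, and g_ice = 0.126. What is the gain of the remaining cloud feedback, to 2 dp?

0.23

Amplification A = ΔT/ΔT₀ = 5.96/3.01 = 1.98.
Total gain g = 1 − 1/A = 1 − 1/1.98 = 0.4949.
Known gains sum to 0.049 + 0.094 + 0.126 = 0.269.
g_cld = 0.4949 − 0.269 = 0.23.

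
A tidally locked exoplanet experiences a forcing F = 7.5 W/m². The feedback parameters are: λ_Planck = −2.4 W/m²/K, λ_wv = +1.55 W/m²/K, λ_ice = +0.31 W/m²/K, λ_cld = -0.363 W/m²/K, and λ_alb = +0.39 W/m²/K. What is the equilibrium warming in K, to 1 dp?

Net feedback parameter λ = (−2.4) + (+1.55) + (+0.31) + (-0.363) + (+0.39) = -0.513 W/m²/K.
ΔT = −F/λ = −7.5/(-0.513) = 14.6 K.

14.6 K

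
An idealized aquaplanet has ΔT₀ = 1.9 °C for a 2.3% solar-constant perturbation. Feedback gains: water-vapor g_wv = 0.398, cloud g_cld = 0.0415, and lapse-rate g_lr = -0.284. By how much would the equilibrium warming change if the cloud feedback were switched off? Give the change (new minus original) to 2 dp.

Original: g = 0.1555, ΔT = 1.9/(1−0.1555) = 2.2499 °C.
Without cloud: g' = 0.114, ΔT' = 1.9/(1−0.114) = 2.1445 °C.
Change = 2.1445 − 2.2499 = -0.11 °C.

-0.11 °C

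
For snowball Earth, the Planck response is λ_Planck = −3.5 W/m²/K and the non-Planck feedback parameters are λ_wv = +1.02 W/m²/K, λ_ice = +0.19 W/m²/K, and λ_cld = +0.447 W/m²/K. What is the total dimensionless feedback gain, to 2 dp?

0.47

Convert to gains: g_wv = 1.02/3.5 = 0.2914; g_ice = 0.19/3.5 = 0.05429; g_cld = 0.447/3.5 = 0.1277.
Total gain g = 0.47339.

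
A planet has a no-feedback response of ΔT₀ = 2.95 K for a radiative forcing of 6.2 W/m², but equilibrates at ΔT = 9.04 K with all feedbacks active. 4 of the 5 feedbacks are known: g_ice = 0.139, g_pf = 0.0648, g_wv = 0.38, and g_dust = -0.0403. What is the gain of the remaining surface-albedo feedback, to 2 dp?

Amplification A = ΔT/ΔT₀ = 9.04/2.95 = 3.064.
Total gain g = 1 − 1/A = 1 − 1/3.064 = 0.6736.
Known gains sum to 0.139 + 0.0648 + 0.38 − 0.0403 = 0.5435.
g_alb = 0.6736 − 0.5435 = 0.13.

0.13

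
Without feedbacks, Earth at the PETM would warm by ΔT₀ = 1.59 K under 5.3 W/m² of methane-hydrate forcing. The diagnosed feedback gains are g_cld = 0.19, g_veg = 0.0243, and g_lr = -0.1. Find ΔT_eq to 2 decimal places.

Total gain g = 0.19 + 0.0243 − 0.1 = 0.1143.
Amplification A = 1/(1 − 0.1143) = 1.129.
ΔT = 1.59 × 1.129 = 1.80 K.

1.80 K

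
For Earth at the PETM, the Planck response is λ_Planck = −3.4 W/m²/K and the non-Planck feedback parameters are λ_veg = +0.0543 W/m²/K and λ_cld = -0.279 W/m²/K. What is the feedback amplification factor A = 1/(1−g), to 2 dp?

0.94

Convert to gains: g_veg = 0.0543/3.4 = 0.01597; g_cld = -0.279/3.4 = -0.08206.
Total gain g = -0.06609.
A = 1/(1 + 0.06609) = 0.94.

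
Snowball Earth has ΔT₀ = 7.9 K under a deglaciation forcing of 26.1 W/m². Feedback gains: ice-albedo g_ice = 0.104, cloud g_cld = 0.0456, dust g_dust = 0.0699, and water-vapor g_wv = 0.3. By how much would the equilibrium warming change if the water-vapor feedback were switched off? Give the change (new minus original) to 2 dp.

-6.32 K

Original: g = 0.5195, ΔT = 7.9/(1−0.5195) = 16.4412 K.
Without water-vapor: g' = 0.2195, ΔT' = 7.9/(1−0.2195) = 10.1217 K.
Change = 10.1217 − 16.4412 = -6.32 K.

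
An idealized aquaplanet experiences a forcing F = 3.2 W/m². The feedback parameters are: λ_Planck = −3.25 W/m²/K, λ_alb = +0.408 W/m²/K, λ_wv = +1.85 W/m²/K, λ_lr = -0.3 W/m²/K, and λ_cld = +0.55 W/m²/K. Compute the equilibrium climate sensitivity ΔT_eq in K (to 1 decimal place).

4.3 K

Net feedback parameter λ = (−3.25) + (+0.408) + (+1.85) + (-0.3) + (+0.55) = -0.742 W/m²/K.
ΔT = −F/λ = −3.2/(-0.742) = 4.3 K.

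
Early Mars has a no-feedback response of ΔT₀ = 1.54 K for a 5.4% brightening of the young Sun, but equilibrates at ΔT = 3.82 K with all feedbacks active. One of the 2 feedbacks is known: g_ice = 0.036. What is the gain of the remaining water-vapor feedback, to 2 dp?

Amplification A = ΔT/ΔT₀ = 3.82/1.54 = 2.481.
Total gain g = 1 − 1/A = 1 − 1/2.481 = 0.5969.
The known gain is 0.036.
g_wv = 0.5969 − 0.036 = 0.56.

0.56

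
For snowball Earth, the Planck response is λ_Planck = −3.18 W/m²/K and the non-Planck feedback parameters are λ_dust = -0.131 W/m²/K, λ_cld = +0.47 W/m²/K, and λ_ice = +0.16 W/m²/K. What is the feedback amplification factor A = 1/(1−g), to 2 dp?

1.19

Convert to gains: g_dust = -0.131/3.18 = -0.04119; g_cld = 0.47/3.18 = 0.1478; g_ice = 0.16/3.18 = 0.05031.
Total gain g = 0.15692.
A = 1/(1 − 0.15692) = 1.19.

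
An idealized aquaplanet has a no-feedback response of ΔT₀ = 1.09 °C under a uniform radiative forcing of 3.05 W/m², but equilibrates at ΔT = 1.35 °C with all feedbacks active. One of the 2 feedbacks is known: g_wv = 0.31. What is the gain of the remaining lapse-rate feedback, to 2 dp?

Amplification A = ΔT/ΔT₀ = 1.35/1.09 = 1.239.
Total gain g = 1 − 1/A = 1 − 1/1.239 = 0.1929.
The known gain is 0.31.
g_lr = 0.1929 − 0.31 = -0.12.

-0.12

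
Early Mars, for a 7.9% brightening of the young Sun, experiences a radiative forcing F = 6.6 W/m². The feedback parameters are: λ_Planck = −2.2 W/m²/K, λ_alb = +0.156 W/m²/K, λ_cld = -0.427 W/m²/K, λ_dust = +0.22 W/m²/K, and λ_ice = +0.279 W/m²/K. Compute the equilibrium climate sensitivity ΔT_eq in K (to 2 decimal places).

3.35 K

Net feedback parameter λ = (−2.2) + (+0.156) + (-0.427) + (+0.22) + (+0.279) = -1.972 W/m²/K.
ΔT = −F/λ = −6.6/(-1.972) = 3.35 K.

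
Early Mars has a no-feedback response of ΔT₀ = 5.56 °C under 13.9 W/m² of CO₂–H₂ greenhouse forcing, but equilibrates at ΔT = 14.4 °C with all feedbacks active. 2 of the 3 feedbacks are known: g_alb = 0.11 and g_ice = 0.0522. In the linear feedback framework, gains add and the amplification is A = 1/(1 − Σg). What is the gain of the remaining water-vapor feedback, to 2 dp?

Amplification A = ΔT/ΔT₀ = 14.4/5.56 = 2.59.
Total gain g = 1 − 1/A = 1 − 1/2.59 = 0.6139.
Known gains sum to 0.11 + 0.0522 = 0.1622.
g_wv = 0.6139 − 0.1622 = 0.45.

0.45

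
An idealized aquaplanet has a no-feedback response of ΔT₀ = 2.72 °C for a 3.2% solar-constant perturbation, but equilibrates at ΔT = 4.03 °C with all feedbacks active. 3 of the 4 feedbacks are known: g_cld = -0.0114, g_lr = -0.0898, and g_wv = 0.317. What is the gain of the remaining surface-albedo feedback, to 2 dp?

Amplification A = ΔT/ΔT₀ = 4.03/2.72 = 1.482.
Total gain g = 1 − 1/A = 1 − 1/1.482 = 0.3252.
Known gains sum to -0.0114 − 0.0898 + 0.317 = 0.2158.
g_alb = 0.3252 − 0.2158 = 0.11.

0.11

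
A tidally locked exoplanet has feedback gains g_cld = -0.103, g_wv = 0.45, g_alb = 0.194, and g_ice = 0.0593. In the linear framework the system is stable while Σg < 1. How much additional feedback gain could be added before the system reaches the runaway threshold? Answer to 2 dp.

Current total gain = -0.103 + 0.45 + 0.194 + 0.0593 = 0.6003.
Margin to runaway = 1 − 0.6003 = 0.40.

0.40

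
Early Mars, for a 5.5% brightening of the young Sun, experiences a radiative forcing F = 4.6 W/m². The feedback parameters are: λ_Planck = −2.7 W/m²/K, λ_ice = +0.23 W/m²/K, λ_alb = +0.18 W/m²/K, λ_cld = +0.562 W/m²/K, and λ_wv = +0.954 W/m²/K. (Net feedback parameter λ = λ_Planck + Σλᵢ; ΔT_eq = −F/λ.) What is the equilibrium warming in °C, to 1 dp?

Net feedback parameter λ = (−2.7) + (+0.23) + (+0.18) + (+0.562) + (+0.954) = -0.774 W/m²/K.
ΔT = −F/λ = −4.6/(-0.774) = 5.9 °C.

5.9 °C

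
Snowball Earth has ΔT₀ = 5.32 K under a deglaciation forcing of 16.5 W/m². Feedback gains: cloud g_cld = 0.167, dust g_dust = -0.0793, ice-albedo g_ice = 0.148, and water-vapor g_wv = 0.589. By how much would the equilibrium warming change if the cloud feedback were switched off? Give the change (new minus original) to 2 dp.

Original: g = 0.8247, ΔT = 5.32/(1−0.8247) = 30.3480 K.
Without cloud: g' = 0.6577, ΔT' = 5.32/(1−0.6577) = 15.5419 K.
Change = 15.5419 − 30.3480 = -14.81 K.

-14.81 K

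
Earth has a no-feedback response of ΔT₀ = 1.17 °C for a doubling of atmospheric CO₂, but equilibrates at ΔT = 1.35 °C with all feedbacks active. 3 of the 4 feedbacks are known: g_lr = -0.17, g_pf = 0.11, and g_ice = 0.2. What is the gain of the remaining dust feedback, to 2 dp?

-0.01

Amplification A = ΔT/ΔT₀ = 1.35/1.17 = 1.154.
Total gain g = 1 − 1/A = 1 − 1/1.154 = 0.1334.
Known gains sum to -0.17 + 0.11 + 0.2 = 0.14.
g_dust = 0.1334 − 0.14 = -0.01.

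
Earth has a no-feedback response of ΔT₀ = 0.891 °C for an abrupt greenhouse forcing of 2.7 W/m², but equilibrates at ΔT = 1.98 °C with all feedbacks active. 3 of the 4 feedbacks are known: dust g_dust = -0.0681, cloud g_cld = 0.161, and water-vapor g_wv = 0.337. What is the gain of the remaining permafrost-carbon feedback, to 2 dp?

0.12

Amplification A = ΔT/ΔT₀ = 1.98/0.891 = 2.222.
Total gain g = 1 − 1/A = 1 − 1/2.222 = 0.55.
Known gains sum to -0.0681 + 0.161 + 0.337 = 0.4299.
g_pf = 0.55 − 0.4299 = 0.12.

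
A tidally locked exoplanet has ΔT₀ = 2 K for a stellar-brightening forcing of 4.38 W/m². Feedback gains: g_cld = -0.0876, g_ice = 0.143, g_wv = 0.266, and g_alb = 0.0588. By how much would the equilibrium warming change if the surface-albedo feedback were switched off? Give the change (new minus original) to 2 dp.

-0.28 K

Original: g = 0.3802, ΔT = 2/(1−0.3802) = 3.2268 K.
Without surface-albedo: g' = 0.3214, ΔT' = 2/(1−0.3214) = 2.9472 K.
Change = 2.9472 − 3.2268 = -0.28 K.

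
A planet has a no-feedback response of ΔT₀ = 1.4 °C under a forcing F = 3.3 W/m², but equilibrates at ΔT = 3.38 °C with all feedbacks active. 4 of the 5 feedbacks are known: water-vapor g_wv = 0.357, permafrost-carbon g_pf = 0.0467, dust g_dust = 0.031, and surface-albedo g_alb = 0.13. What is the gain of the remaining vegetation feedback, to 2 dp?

0.02

Amplification A = ΔT/ΔT₀ = 3.38/1.4 = 2.414.
Total gain g = 1 − 1/A = 1 − 1/2.414 = 0.5857.
Known gains sum to 0.357 + 0.0467 + 0.031 + 0.13 = 0.5647.
g_veg = 0.5857 − 0.5647 = 0.02.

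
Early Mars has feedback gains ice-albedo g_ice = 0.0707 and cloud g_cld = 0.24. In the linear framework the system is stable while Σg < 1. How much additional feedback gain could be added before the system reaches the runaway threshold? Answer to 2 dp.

Current total gain = 0.0707 + 0.24 = 0.3107.
Margin to runaway = 1 − 0.3107 = 0.69.

0.69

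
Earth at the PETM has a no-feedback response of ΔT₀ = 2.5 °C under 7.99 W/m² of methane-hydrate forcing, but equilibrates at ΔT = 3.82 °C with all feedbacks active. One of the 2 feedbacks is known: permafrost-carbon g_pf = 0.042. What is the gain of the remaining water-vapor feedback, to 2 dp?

Amplification A = ΔT/ΔT₀ = 3.82/2.5 = 1.528.
Total gain g = 1 − 1/A = 1 − 1/1.528 = 0.3455.
The known gain is 0.042.
g_wv = 0.3455 − 0.042 = 0.30.

0.30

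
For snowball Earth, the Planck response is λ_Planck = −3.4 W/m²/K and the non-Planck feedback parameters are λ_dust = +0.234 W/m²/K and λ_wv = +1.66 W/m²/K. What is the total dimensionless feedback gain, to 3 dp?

Convert to gains: g_dust = 0.234/3.4 = 0.06882; g_wv = 1.66/3.4 = 0.4882.
Total gain g = 0.55702.

0.557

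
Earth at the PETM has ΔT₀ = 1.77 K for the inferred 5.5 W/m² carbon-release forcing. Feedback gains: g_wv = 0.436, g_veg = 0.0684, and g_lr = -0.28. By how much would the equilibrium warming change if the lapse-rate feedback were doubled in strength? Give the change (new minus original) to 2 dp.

Original: g = 0.2244, ΔT = 1.77/(1−0.2244) = 2.2821 K.
With doubled lapse-rate: g' = -0.0556, ΔT' = 1.77/(1+0.0556) = 1.6768 K.
Change = 1.6768 − 2.2821 = -0.61 K.

-0.61 K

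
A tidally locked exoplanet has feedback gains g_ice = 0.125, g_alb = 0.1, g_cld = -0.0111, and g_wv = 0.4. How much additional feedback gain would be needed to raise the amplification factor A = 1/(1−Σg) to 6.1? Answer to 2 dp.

Current total gain = 0.6139.
Target gain for A = 6.1: g* = 1 − 1/6.1 = 0.8361.
Additional gain needed = 0.8361 − 0.6139 = 0.22.

0.22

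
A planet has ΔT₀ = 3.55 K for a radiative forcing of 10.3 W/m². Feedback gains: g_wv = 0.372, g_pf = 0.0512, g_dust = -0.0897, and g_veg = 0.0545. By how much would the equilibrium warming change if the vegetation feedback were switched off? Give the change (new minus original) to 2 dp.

Original: g = 0.388, ΔT = 3.55/(1−0.388) = 5.8007 K.
Without vegetation: g' = 0.3335, ΔT' = 3.55/(1−0.3335) = 5.3263 K.
Change = 5.3263 − 5.8007 = -0.47 K.

-0.47 K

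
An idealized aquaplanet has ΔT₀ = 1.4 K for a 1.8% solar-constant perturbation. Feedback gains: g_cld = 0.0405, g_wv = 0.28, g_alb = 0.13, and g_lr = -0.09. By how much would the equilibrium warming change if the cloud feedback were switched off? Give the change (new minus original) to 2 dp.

-0.13 K

Original: g = 0.3605, ΔT = 1.4/(1−0.3605) = 2.1892 K.
Without cloud: g' = 0.32, ΔT' = 1.4/(1−0.32) = 2.0588 K.
Change = 2.0588 − 2.1892 = -0.13 K.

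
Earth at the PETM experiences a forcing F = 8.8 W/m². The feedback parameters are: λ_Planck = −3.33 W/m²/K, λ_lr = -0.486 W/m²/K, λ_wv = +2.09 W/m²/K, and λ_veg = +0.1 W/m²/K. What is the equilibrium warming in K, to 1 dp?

Net feedback parameter λ = (−3.33) + (-0.486) + (+2.09) + (+0.1) = -1.626 W/m²/K.
ΔT = −F/λ = −8.8/(-1.626) = 5.4 K.

5.4 K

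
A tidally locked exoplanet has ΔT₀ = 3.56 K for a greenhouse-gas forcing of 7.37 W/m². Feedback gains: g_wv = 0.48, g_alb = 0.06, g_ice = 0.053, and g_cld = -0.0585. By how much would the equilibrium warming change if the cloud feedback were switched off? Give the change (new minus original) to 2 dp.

1.10 K

Original: g = 0.5345, ΔT = 3.56/(1−0.5345) = 7.6477 K.
Without cloud: g' = 0.593, ΔT' = 3.56/(1−0.593) = 8.7469 K.
Change = 8.7469 − 7.6477 = 1.10 K.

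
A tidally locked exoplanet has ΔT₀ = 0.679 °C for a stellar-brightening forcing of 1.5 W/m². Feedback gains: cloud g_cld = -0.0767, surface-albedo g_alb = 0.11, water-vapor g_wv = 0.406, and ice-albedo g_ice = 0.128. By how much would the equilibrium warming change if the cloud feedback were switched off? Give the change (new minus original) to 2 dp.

Original: g = 0.5673, ΔT = 0.679/(1−0.5673) = 1.5692 °C.
Without cloud: g' = 0.644, ΔT' = 0.679/(1−0.644) = 1.9073 °C.
Change = 1.9073 − 1.5692 = 0.34 °C.

0.34 °C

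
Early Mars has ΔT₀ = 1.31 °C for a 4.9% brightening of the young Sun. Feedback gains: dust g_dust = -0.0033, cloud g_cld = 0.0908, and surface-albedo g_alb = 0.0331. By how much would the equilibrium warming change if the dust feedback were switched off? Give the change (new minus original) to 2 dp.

Original: g = 0.1206, ΔT = 1.31/(1−0.1206) = 1.4897 °C.
Without dust: g' = 0.1239, ΔT' = 1.31/(1−0.1239) = 1.4953 °C.
Change = 1.4953 − 1.4897 = 0.01 °C.

0.01 °C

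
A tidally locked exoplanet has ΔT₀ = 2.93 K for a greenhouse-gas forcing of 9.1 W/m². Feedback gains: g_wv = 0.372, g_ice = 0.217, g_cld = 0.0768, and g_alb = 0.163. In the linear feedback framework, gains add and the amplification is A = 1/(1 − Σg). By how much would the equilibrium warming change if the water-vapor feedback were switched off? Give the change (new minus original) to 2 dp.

-11.72 K

Original: g = 0.8288, ΔT = 2.93/(1−0.8288) = 17.1145 K.
Without water-vapor: g' = 0.4568, ΔT' = 2.93/(1−0.4568) = 5.3940 K.
Change = 5.3940 − 17.1145 = -11.72 K.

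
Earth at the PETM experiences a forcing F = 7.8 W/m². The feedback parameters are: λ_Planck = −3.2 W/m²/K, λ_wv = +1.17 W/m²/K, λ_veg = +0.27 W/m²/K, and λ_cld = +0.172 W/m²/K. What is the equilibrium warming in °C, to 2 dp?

4.91 °C

Net feedback parameter λ = (−3.2) + (+1.17) + (+0.27) + (+0.172) = -1.588 W/m²/K.
ΔT = −F/λ = −7.8/(-1.588) = 4.91 °C.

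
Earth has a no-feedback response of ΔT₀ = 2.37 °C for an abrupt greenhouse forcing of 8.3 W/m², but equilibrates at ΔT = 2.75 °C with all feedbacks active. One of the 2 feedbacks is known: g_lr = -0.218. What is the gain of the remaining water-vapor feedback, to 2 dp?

Amplification A = ΔT/ΔT₀ = 2.75/2.37 = 1.16.
Total gain g = 1 − 1/A = 1 − 1/1.16 = 0.1379.
The known gain is -0.218.
g_wv = 0.1379 + 0.218 = 0.36.

0.36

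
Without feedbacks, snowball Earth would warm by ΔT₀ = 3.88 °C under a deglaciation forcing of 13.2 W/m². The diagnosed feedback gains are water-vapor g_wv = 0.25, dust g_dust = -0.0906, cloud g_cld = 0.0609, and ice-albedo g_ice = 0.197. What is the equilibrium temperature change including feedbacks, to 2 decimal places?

Total gain g = 0.25 − 0.0906 + 0.0609 + 0.197 = 0.4173.
Amplification A = 1/(1 − 0.4173) = 1.716.
ΔT = 3.88 × 1.716 = 6.66 °C.

6.66 °C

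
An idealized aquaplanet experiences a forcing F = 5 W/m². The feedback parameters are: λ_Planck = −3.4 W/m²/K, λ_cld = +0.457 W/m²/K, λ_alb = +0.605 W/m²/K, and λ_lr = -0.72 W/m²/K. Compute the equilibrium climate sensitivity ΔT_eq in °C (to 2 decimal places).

Net feedback parameter λ = (−3.4) + (+0.457) + (+0.605) + (-0.72) = -3.058 W/m²/K.
ΔT = −F/λ = −5/(-3.058) = 1.64 °C.

1.64 °C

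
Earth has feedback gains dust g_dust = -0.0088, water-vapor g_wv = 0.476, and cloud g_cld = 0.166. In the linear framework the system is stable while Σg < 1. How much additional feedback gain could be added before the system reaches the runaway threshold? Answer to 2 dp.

0.37

Current total gain = -0.0088 + 0.476 + 0.166 = 0.6332.
Margin to runaway = 1 − 0.6332 = 0.37.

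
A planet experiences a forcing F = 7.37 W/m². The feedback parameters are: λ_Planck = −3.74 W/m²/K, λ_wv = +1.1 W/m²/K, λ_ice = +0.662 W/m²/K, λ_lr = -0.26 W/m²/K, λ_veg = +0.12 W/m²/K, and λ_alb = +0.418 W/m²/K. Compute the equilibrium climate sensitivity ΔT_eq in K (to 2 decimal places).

Net feedback parameter λ = (−3.74) + (+1.1) + (+0.662) + (-0.26) + (+0.12) + (+0.418) = -1.7 W/m²/K.
ΔT = −F/λ = −7.37/(-1.7) = 4.34 K.

4.34 K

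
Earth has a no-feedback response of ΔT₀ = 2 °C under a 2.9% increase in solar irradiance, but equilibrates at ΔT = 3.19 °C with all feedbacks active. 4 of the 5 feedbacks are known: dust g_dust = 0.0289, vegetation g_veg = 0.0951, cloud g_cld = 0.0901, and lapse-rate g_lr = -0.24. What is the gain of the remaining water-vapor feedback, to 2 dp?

0.40

Amplification A = ΔT/ΔT₀ = 3.19/2 = 1.595.
Total gain g = 1 − 1/A = 1 − 1/1.595 = 0.373.
Known gains sum to 0.0289 + 0.0951 + 0.0901 − 0.24 = -0.0259.
g_wv = 0.373 + 0.0259 = 0.40.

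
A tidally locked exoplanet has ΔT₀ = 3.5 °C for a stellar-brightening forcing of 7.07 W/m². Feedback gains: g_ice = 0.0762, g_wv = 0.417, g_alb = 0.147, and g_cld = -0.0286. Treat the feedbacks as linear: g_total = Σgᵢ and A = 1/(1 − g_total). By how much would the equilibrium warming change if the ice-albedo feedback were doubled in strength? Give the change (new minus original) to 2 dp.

Original: g = 0.6116, ΔT = 3.5/(1−0.6116) = 9.0113 °C.
With doubled ice-albedo: g' = 0.6878, ΔT' = 3.5/(1−0.6878) = 11.2108 °C.
Change = 11.2108 − 9.0113 = 2.20 °C.

2.20 °C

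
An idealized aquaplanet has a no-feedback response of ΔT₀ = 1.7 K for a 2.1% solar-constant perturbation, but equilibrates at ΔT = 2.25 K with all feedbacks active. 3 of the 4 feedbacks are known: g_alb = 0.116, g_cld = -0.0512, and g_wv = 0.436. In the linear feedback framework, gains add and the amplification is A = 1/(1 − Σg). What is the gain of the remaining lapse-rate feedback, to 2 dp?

Amplification A = ΔT/ΔT₀ = 2.25/1.7 = 1.324.
Total gain g = 1 − 1/A = 1 − 1/1.324 = 0.2447.
Known gains sum to 0.116 − 0.0512 + 0.436 = 0.5008.
g_lr = 0.2447 − 0.5008 = -0.26.

-0.26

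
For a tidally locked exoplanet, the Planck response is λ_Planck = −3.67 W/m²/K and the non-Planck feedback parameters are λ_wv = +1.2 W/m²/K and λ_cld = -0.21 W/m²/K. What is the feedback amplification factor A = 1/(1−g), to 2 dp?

Convert to gains: g_wv = 1.2/3.67 = 0.327; g_cld = -0.21/3.67 = -0.05722.
Total gain g = 0.26978.
A = 1/(1 − 0.26978) = 1.37.

1.37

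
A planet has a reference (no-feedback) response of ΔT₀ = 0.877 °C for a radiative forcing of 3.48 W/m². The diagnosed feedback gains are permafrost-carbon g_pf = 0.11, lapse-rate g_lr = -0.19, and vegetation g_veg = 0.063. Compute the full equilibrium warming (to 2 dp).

Total gain g = 0.11 − 0.19 + 0.063 = -0.017.
Amplification A = 1/(1 + 0.017) = 0.9833.
ΔT = 0.877 × 0.9833 = 0.86 °C.

0.86 °C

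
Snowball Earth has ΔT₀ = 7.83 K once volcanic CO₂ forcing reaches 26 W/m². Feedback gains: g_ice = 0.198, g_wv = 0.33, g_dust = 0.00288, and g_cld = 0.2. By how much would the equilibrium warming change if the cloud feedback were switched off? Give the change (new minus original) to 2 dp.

Original: g = 0.73088, ΔT = 7.83/(1−0.73088) = 29.0948 K.
Without cloud: g' = 0.53088, ΔT' = 7.83/(1−0.53088) = 16.6908 K.
Change = 16.6908 − 29.0948 = -12.40 K.

-12.40 K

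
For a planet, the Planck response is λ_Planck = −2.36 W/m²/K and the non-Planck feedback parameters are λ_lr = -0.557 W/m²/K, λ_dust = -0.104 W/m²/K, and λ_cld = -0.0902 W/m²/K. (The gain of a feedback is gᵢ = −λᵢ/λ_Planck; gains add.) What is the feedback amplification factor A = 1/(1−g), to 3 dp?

0.759

Convert to gains: g_lr = -0.557/2.36 = -0.236; g_dust = -0.104/2.36 = -0.04407; g_cld = -0.0902/2.36 = -0.03822.
Total gain g = -0.31829.
A = 1/(1 + 0.31829) = 0.759.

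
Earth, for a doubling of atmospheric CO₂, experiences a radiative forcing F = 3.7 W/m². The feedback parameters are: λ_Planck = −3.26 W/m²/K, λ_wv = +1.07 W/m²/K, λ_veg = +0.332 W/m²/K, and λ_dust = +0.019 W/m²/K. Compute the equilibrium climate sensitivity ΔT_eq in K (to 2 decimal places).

2.01 K

Net feedback parameter λ = (−3.26) + (+1.07) + (+0.332) + (+0.019) = -1.839 W/m²/K.
ΔT = −F/λ = −3.7/(-1.839) = 2.01 K.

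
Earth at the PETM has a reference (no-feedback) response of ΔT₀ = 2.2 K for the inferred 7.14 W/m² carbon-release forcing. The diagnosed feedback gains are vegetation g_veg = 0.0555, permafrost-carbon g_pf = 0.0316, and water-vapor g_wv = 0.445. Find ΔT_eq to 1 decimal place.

Total gain g = 0.0555 + 0.0316 + 0.445 = 0.5321.
Amplification A = 1/(1 − 0.5321) = 2.137.
ΔT = 2.2 × 2.137 = 4.7 K.

4.7 K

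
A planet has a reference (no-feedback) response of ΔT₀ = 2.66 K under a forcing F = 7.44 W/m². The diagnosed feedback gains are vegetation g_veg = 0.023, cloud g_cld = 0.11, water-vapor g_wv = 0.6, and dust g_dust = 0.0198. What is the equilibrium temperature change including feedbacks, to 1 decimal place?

Total gain g = 0.023 + 0.11 + 0.6 + 0.0198 = 0.7528.
Amplification A = 1/(1 − 0.7528) = 4.045.
ΔT = 2.66 × 4.045 = 10.8 K.

10.8 K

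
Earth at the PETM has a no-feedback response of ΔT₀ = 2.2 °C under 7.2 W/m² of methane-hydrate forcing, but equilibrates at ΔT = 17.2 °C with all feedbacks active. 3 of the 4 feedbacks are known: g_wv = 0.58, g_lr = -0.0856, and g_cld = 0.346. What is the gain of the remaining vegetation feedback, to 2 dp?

Amplification A = ΔT/ΔT₀ = 17.2/2.2 = 7.818.
Total gain g = 1 − 1/A = 1 − 1/7.818 = 0.8721.
Known gains sum to 0.58 − 0.0856 + 0.346 = 0.8404.
g_veg = 0.8721 − 0.8404 = 0.03.

0.03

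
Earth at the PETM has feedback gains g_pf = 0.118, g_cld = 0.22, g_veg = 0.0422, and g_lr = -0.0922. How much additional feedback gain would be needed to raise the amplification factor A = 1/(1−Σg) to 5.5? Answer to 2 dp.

0.53

Current total gain = 0.288.
Target gain for A = 5.5: g* = 1 − 1/5.5 = 0.8182.
Additional gain needed = 0.8182 − 0.288 = 0.53.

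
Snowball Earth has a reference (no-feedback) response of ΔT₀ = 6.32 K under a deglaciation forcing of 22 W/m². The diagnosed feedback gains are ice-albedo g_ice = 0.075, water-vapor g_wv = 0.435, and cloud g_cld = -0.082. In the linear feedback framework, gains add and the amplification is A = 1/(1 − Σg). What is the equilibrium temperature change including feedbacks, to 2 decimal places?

11.05 K

Total gain g = 0.075 + 0.435 − 0.082 = 0.428.
Amplification A = 1/(1 − 0.428) = 1.748.
ΔT = 6.32 × 1.748 = 11.05 K.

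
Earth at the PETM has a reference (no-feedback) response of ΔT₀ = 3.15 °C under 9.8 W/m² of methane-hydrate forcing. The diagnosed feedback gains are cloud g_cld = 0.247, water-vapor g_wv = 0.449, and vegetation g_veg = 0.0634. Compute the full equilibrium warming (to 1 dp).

Total gain g = 0.247 + 0.449 + 0.0634 = 0.7594.
Amplification A = 1/(1 − 0.7594) = 4.156.
ΔT = 3.15 × 4.156 = 13.1 °C.

13.1 °C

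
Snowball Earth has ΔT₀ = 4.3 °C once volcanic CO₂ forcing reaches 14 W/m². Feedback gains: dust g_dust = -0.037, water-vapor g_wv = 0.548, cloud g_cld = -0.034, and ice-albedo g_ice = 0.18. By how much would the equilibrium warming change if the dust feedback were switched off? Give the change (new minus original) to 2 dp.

Original: g = 0.657, ΔT = 4.3/(1−0.657) = 12.5364 °C.
Without dust: g' = 0.694, ΔT' = 4.3/(1−0.694) = 14.0523 °C.
Change = 14.0523 − 12.5364 = 1.52 °C.

1.52 °C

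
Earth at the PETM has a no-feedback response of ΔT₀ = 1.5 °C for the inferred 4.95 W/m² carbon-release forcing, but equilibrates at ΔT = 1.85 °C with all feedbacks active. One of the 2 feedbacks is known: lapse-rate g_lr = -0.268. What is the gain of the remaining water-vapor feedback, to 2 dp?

Amplification A = ΔT/ΔT₀ = 1.85/1.5 = 1.233.
Total gain g = 1 − 1/A = 1 − 1/1.233 = 0.189.
The known gain is -0.268.
g_wv = 0.189 + 0.268 = 0.46.

0.46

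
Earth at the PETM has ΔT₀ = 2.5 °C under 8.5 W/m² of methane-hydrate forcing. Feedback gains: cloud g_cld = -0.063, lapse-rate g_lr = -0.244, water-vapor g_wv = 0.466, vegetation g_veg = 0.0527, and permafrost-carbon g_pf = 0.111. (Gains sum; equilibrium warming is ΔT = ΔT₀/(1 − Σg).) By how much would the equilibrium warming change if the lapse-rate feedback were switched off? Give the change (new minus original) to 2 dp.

2.08 °C

Original: g = 0.3227, ΔT = 2.5/(1−0.3227) = 3.6911 °C.
Without lapse-rate: g' = 0.5667, ΔT' = 2.5/(1−0.5667) = 5.7697 °C.
Change = 5.7697 − 3.6911 = 2.08 °C.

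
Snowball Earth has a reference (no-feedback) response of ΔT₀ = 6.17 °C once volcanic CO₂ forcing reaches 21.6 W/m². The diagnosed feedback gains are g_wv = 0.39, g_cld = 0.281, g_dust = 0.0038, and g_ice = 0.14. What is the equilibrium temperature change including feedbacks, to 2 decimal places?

Total gain g = 0.39 + 0.281 + 0.0038 + 0.14 = 0.8148.
Amplification A = 1/(1 − 0.8148) = 5.4.
ΔT = 6.17 × 5.4 = 33.32 °C.

33.32 °C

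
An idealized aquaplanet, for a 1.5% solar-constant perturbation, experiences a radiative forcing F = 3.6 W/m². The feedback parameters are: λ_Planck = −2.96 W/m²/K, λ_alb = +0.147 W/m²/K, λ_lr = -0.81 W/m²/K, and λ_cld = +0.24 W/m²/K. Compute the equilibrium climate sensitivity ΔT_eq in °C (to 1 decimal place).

Net feedback parameter λ = (−2.96) + (+0.147) + (-0.81) + (+0.24) = -3.383 W/m²/K.
ΔT = −F/λ = −3.6/(-3.383) = 1.1 °C.

1.1 °C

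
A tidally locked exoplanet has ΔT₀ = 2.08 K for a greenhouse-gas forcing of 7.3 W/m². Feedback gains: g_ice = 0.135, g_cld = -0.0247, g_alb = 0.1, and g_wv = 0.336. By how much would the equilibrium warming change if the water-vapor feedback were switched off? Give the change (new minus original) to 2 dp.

-1.95 K

Original: g = 0.5463, ΔT = 2.08/(1−0.5463) = 4.5845 K.
Without water-vapor: g' = 0.2103, ΔT' = 2.08/(1−0.2103) = 2.6339 K.
Change = 2.6339 − 4.5845 = -1.95 K.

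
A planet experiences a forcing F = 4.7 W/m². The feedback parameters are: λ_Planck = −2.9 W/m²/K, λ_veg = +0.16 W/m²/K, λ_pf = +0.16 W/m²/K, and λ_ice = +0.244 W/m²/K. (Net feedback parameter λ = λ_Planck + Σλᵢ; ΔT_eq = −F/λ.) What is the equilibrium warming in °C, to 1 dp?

Net feedback parameter λ = (−2.9) + (+0.16) + (+0.16) + (+0.244) = -2.336 W/m²/K.
ΔT = −F/λ = −4.7/(-2.336) = 2.0 °C.

2.0 °C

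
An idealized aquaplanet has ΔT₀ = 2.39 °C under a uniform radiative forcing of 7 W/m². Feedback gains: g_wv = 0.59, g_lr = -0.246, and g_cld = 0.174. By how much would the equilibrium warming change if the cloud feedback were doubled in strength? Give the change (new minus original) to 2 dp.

2.80 °C

Original: g = 0.518, ΔT = 2.39/(1−0.518) = 4.9585 °C.
With doubled cloud: g' = 0.692, ΔT' = 2.39/(1−0.692) = 7.7597 °C.
Change = 7.7597 − 4.9585 = 2.80 °C.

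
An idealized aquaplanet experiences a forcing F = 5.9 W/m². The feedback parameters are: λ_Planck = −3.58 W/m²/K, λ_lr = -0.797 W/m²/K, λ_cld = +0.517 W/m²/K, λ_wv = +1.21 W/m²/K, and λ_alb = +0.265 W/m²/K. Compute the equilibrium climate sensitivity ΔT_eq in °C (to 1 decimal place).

2.5 °C

Net feedback parameter λ = (−3.58) + (-0.797) + (+0.517) + (+1.21) + (+0.265) = -2.385 W/m²/K.
ΔT = −F/λ = −5.9/(-2.385) = 2.5 °C.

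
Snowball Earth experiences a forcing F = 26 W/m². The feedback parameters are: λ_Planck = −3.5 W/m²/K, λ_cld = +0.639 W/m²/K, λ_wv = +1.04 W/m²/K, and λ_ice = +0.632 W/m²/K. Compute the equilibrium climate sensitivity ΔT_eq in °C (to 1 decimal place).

Net feedback parameter λ = (−3.5) + (+0.639) + (+1.04) + (+0.632) = -1.189 W/m²/K.
ΔT = −F/λ = −26/(-1.189) = 21.9 °C.

21.9 °C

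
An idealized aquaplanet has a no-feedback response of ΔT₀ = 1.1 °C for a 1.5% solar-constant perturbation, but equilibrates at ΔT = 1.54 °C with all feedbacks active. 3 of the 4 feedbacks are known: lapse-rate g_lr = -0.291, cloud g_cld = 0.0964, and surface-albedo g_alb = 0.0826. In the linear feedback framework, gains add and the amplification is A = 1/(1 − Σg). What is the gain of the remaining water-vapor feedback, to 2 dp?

Amplification A = ΔT/ΔT₀ = 1.54/1.1 = 1.4.
Total gain g = 1 − 1/A = 1 − 1/1.4 = 0.2857.
Known gains sum to -0.291 + 0.0964 + 0.0826 = -0.112.
g_wv = 0.2857 + 0.112 = 0.40.

0.40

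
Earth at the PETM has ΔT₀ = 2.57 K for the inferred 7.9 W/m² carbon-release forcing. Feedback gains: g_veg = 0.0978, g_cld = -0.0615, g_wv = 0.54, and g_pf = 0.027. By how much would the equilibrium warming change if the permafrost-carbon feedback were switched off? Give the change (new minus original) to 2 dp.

Original: g = 0.6033, ΔT = 2.57/(1−0.6033) = 6.4784 K.
Without permafrost-carbon: g' = 0.5763, ΔT' = 2.57/(1−0.5763) = 6.0656 K.
Change = 6.0656 − 6.4784 = -0.41 K.

-0.41 K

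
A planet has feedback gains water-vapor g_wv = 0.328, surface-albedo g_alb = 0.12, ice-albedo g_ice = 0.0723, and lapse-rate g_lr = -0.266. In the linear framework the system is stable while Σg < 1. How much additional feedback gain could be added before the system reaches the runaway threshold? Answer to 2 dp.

0.75

Current total gain = 0.328 + 0.12 + 0.0723 − 0.266 = 0.2543.
Margin to runaway = 1 − 0.2543 = 0.75.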